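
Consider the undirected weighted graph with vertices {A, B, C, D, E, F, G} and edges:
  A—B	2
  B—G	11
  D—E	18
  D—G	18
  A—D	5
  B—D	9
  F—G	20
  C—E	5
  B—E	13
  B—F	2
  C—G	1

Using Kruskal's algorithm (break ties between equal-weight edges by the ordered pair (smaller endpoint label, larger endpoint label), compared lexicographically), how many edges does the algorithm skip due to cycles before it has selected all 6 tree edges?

1

Kruskal: consider edges lightest-first.
C—G (1): add — endpoints in different components.
A—B (2): add — endpoints in different components.
B—F (2): add — endpoints in different components.
A—D (5): add — endpoints in different components.
C—E (5): add — endpoints in different components.
B—D (9): skip — B and D already connected.
B—G (11): add — endpoints in different components.
Edges rejected before the tree was complete: 1.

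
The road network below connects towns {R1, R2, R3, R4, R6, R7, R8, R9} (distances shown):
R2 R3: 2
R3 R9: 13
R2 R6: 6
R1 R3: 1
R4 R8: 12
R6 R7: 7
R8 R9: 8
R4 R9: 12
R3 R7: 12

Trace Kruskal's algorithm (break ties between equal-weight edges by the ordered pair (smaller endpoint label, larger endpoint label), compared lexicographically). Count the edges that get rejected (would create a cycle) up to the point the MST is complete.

Kruskal: consider edges lightest-first.
R1 R3 (1): add — endpoints in different components.
R2 R3 (2): add — endpoints in different components.
R2 R6 (6): add — endpoints in different components.
R6 R7 (7): add — endpoints in different components.
R8 R9 (8): add — endpoints in different components.
R3 R7 (12): skip — R3 and R7 already connected.
R4 R8 (12): add — endpoints in different components.
R4 R9 (12): skip — R4 and R9 already connected.
R3 R9 (13): add — endpoints in different components.
Edges rejected before the tree was complete: 2.

2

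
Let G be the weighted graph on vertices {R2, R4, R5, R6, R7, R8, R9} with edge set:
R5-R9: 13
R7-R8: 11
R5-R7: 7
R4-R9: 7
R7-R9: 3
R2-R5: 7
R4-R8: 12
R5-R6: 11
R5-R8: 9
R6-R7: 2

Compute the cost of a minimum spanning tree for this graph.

35

Sort edges by weight, then run Kruskal:
R6-R7 (2): add — endpoints in different components.
R7-R9 (3): add — endpoints in different components.
R2-R5 (7): add — endpoints in different components.
R4-R9 (7): add — endpoints in different components.
R5-R7 (7): add — endpoints in different components.
R5-R8 (9): add — endpoints in different components.
MST edges: R6-R7, R7-R9, R2-R5, R4-R9, R5-R7, R5-R8; total weight 2+3+7+7+7+9 = 35.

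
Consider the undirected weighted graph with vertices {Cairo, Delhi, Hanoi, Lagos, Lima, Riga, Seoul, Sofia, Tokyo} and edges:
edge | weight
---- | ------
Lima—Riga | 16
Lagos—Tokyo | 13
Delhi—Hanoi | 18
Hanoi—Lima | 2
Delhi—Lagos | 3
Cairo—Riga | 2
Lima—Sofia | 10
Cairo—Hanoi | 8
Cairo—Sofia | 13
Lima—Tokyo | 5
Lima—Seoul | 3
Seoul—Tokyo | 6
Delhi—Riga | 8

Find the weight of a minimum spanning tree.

41

Grow the tree from Hanoi using Prim:
Step 1: cheapest edge leaving the tree is Hanoi—Lima (2); add Lima.
Step 2: cheapest edge leaving the tree is Lima—Seoul (3); add Seoul.
Step 3: cheapest edge leaving the tree is Lima—Tokyo (5); add Tokyo.
Step 4: cheapest edge leaving the tree is Cairo—Hanoi (8); add Cairo.
Step 5: cheapest edge leaving the tree is Cairo—Riga (2); add Riga.
Step 6: cheapest edge leaving the tree is Delhi—Riga (8); add Delhi.
Step 7: cheapest edge leaving the tree is Delhi—Lagos (3); add Lagos.
Step 8: cheapest edge leaving the tree is Lima—Sofia (10); add Sofia.
MST edges: Hanoi—Lima, Lima—Seoul, Lima—Tokyo, Cairo—Hanoi, Cairo—Riga, Delhi—Riga, Delhi—Lagos, Lima—Sofia; total weight 2+3+5+8+2+8+3+10 = 41.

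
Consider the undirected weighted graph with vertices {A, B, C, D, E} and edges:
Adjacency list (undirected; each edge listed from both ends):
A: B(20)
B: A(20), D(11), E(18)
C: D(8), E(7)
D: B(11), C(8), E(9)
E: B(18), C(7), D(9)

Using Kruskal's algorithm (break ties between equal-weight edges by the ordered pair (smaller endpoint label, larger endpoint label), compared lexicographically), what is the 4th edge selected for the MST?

A-B

Kruskal: consider edges lightest-first.
C-E (7): add — endpoints in different components.
C-D (8): add — endpoints in different components.
D-E (9): skip — D and E already connected.
B-D (11): add — endpoints in different components.
B-E (18): skip — B and E already connected.
A-B (20): add — endpoints in different components.
The 4th edge added is A-B.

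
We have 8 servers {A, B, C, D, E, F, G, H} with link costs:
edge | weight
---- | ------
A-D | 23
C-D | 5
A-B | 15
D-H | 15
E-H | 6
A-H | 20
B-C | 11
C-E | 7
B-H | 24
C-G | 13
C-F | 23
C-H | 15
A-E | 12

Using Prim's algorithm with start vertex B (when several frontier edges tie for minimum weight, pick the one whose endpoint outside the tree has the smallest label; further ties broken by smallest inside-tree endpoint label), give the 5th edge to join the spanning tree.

Prim, starting at B.
Step 1: cheapest edge leaving the tree is B-C (11); add C.
Step 2: cheapest edge leaving the tree is C-D (5); add D.
Step 3: cheapest edge leaving the tree is C-E (7); add E.
Step 4: cheapest edge leaving the tree is E-H (6); add H.
Step 5: cheapest edge leaving the tree is A-E (12); add A.
Step 6: cheapest edge leaving the tree is C-G (13); add G.
Step 7: cheapest edge leaving the tree is C-F (23); add F.
The 5th edge added is A-E.

A-E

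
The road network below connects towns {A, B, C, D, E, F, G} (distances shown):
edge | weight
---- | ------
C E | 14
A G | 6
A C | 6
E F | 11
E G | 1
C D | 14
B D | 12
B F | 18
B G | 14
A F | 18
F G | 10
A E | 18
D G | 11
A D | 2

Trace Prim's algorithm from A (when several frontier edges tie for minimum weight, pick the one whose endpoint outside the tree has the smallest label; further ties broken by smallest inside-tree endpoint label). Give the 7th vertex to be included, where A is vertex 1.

B

Prim, starting at A.
Step 1: cheapest edge leaving the tree is A D (2); add D.
Step 2: cheapest edge leaving the tree is A C (6); add C.
Step 3: cheapest edge leaving the tree is A G (6); add G.
Step 4: cheapest edge leaving the tree is E G (1); add E.
Step 5: cheapest edge leaving the tree is F G (10); add F.
Step 6: cheapest edge leaving the tree is B D (12); add B.
Vertex order: A, D, C, G, E, F, B. The 7th vertex is B.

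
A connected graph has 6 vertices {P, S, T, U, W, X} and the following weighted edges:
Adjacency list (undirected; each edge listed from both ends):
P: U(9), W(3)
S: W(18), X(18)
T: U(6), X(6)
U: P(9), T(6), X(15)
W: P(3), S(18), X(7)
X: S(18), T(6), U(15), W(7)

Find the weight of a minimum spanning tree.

40

Prim, starting at U.
Step 1: cheapest edge leaving the tree is T—U (6); add T.
Step 2: cheapest edge leaving the tree is T—X (6); add X.
Step 3: cheapest edge leaving the tree is W—X (7); add W.
Step 4: cheapest edge leaving the tree is P—W (3); add P.
Step 5: cheapest edge leaving the tree is S—W (18); add S.
MST edges: T—U, T—X, W—X, P—W, S—W; total weight 6+6+7+3+18 = 40.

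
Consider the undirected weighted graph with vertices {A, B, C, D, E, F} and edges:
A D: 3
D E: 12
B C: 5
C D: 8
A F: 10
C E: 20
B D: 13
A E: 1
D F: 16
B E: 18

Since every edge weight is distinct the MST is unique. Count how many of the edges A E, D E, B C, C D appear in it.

3

Kruskal's algorithm — process edges by increasing weight (ties by edge label):
A E (1): add — endpoints in different components.
A D (3): add — endpoints in different components.
B C (5): add — endpoints in different components.
C D (8): add — endpoints in different components.
A F (10): add — endpoints in different components.
MST edge set: {A E, A D, B C, C D, A F}.
Of the listed edges, {A E, B C, C D} are in the MST → 3.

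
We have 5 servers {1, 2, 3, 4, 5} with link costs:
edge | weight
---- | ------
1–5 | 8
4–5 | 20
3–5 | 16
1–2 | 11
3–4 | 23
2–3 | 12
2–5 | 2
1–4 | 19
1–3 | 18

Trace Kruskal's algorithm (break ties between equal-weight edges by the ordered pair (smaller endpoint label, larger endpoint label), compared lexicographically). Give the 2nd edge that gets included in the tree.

Sort edges by weight, then run Kruskal:
2–5 (2): add — endpoints in different components.
1–5 (8): add — endpoints in different components.
1–2 (11): skip — 1 and 2 already connected.
2–3 (12): add — endpoints in different components.
3–5 (16): skip — 3 and 5 already connected.
1–3 (18): skip — 1 and 3 already connected.
1–4 (19): add — endpoints in different components.
The 2nd edge added is 1–5.

1-5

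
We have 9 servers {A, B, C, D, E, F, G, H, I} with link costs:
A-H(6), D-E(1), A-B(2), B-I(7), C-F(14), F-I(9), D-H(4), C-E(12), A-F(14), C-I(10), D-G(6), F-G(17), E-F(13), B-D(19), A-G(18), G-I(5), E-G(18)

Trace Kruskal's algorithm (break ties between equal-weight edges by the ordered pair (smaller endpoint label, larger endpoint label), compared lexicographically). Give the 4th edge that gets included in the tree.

G-I

Kruskal: consider edges lightest-first.
D-E (1): add — endpoints in different components.
A-B (2): add — endpoints in different components.
D-H (4): add — endpoints in different components.
G-I (5): add — endpoints in different components.
A-H (6): add — endpoints in different components.
D-G (6): add — endpoints in different components.
B-I (7): skip — B and I already connected.
F-I (9): add — endpoints in different components.
C-I (10): add — endpoints in different components.
The 4th edge added is G-I.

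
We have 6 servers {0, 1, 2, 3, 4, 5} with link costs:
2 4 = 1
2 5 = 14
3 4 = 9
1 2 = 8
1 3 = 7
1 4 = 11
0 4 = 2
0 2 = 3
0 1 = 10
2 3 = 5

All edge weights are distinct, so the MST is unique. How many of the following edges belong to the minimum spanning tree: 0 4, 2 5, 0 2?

Sort edges by weight, then run Kruskal:
2 4 (1): add — endpoints in different components.
0 4 (2): add — endpoints in different components.
0 2 (3): skip — 0 and 2 already connected.
2 3 (5): add — endpoints in different components.
1 3 (7): add — endpoints in different components.
1 2 (8): skip — 1 and 2 already connected.
3 4 (9): skip — 3 and 4 already connected.
0 1 (10): skip — 0 and 1 already connected.
1 4 (11): skip — 1 and 4 already connected.
2 5 (14): add — endpoints in different components.
MST edge set: {2 4, 0 4, 2 3, 1 3, 2 5}.
Of the listed edges, {0 4, 2 5} are in the MST → 2.

2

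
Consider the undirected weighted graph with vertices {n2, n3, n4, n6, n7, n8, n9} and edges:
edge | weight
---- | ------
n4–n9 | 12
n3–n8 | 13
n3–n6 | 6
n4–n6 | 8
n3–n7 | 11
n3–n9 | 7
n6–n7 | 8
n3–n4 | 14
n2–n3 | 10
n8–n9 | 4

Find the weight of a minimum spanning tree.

43

Prim, starting at n8.
Step 1: cheapest edge leaving the tree is n8–n9 (4); add n9.
Step 2: cheapest edge leaving the tree is n3–n9 (7); add n3.
Step 3: cheapest edge leaving the tree is n3–n6 (6); add n6.
Step 4: cheapest edge leaving the tree is n4–n6 (8); add n4.
Step 5: cheapest edge leaving the tree is n6–n7 (8); add n7.
Step 6: cheapest edge leaving the tree is n2–n3 (10); add n2.
MST edges: n8–n9, n3–n9, n3–n6, n4–n6, n6–n7, n2–n3; total weight 4+7+6+8+8+10 = 43.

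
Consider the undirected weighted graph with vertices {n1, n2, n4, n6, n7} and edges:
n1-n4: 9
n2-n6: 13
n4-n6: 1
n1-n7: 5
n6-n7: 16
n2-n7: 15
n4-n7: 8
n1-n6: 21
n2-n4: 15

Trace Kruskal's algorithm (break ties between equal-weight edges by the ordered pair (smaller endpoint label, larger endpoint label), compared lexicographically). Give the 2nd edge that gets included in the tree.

Kruskal: consider edges lightest-first.
n4-n6 (1): add — endpoints in different components.
n1-n7 (5): add — endpoints in different components.
n4-n7 (8): add — endpoints in different components.
n1-n4 (9): skip — n1 and n4 already connected.
n2-n6 (13): add — endpoints in different components.
The 2nd edge added is n1-n7.

n1-n7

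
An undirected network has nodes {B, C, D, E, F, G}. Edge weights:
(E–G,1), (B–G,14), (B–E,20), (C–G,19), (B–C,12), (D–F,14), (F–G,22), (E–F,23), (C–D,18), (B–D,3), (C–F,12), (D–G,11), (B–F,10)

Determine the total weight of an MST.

Kruskal: consider edges lightest-first.
E–G (1): add. Components now {B} {C} {D} {E,G} {F}
B–D (3): add. Components now {B,D} {C} {E,G} {F}
B–F (10): add. Components now {B,D,F} {C} {E,G}
D–G (11): add. Components now {B,D,E,F,G} {C}
B–C (12): add. Components now {B,C,D,E,F,G}
MST edges: E–G, B–D, B–F, D–G, B–C; total weight 1+3+10+11+12 = 37.

37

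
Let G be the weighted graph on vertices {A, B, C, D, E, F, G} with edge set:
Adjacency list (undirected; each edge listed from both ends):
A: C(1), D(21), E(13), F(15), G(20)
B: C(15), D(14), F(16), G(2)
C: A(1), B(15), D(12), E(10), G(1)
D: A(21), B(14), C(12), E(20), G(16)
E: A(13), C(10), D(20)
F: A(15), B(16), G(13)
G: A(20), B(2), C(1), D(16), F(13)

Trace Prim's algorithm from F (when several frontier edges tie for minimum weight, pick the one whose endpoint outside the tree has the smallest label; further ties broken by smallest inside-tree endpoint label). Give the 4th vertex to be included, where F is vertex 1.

A

Grow the tree from F using Prim:
Step 1: cheapest edge leaving the tree is F–G (13); add G.
Step 2: cheapest edge leaving the tree is C–G (1); add C.
Step 3: cheapest edge leaving the tree is A–C (1); add A.
Step 4: cheapest edge leaving the tree is B–G (2); add B.
Step 5: cheapest edge leaving the tree is C–E (10); add E.
Step 6: cheapest edge leaving the tree is C–D (12); add D.
Vertex order: F, G, C, A, B, E, D. The 4th vertex is A.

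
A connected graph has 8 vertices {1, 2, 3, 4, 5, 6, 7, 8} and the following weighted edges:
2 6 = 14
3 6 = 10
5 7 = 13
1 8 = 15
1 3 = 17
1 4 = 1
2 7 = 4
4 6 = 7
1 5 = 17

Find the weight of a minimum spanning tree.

Prim's algorithm from 8:
Step 1: cheapest edge leaving the tree is 1 8 (15); add 1.
Step 2: cheapest edge leaving the tree is 1 4 (1); add 4.
Step 3: cheapest edge leaving the tree is 4 6 (7); add 6.
Step 4: cheapest edge leaving the tree is 3 6 (10); add 3.
Step 5: cheapest edge leaving the tree is 2 6 (14); add 2.
Step 6: cheapest edge leaving the tree is 2 7 (4); add 7.
Step 7: cheapest edge leaving the tree is 5 7 (13); add 5.
MST edges: 1 8, 1 4, 4 6, 3 6, 2 6, 2 7, 5 7; total weight 15+1+7+10+14+4+13 = 64.

64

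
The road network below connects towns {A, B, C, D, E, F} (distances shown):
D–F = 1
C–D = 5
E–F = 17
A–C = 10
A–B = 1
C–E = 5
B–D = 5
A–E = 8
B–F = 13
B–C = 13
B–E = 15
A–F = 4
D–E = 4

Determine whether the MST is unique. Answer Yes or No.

No

Kruskal: consider edges lightest-first.
A–B (1): add — endpoints in different components.
D–F (1): add — endpoints in different components.
A–F (4): add — endpoints in different components.
D–E (4): add — endpoints in different components.
B–D (5): skip — B and D already connected.
C–D (5): add — endpoints in different components.
Non-tree edge C–E has weight 5, equal to the heaviest edge on its tree cycle — swapping gives another MST of the same weight. Not unique.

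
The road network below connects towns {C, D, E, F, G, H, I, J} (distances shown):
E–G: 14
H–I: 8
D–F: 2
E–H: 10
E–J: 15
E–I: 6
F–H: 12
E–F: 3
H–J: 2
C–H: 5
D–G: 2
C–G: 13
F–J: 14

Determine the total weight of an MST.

28

Grow the tree from E using Prim:
Step 1: cheapest edge leaving the tree is E–F (3); add F.
Step 2: cheapest edge leaving the tree is D–F (2); add D.
Step 3: cheapest edge leaving the tree is D–G (2); add G.
Step 4: cheapest edge leaving the tree is E–I (6); add I.
Step 5: cheapest edge leaving the tree is H–I (8); add H.
Step 6: cheapest edge leaving the tree is H–J (2); add J.
Step 7: cheapest edge leaving the tree is C–H (5); add C.
MST edges: E–F, D–F, D–G, E–I, H–I, H–J, C–H; total weight 3+2+2+6+8+2+5 = 28.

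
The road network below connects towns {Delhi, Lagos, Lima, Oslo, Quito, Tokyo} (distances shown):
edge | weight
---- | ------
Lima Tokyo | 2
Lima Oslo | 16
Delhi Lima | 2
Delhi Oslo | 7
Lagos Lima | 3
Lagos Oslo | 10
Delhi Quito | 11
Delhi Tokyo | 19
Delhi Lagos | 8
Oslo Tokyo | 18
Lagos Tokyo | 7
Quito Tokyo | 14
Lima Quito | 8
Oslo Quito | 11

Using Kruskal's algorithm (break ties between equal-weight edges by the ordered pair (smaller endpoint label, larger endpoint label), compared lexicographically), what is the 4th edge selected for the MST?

Delhi-Oslo

Kruskal: consider edges lightest-first.
Delhi Lima (2): add. Components now {Lagos} {Delhi,Lima} {Oslo} {Tokyo} {Quito}
Lima Tokyo (2): add. Components now {Lagos} {Delhi,Lima,Tokyo} {Oslo} {Quito}
Lagos Lima (3): add. Components now {Delhi,Lagos,Lima,Tokyo} {Oslo} {Quito}
Delhi Oslo (7): add. Components now {Delhi,Lagos,Lima,Oslo,Tokyo} {Quito}
Lagos Tokyo (7): skip — Lagos and Tokyo already connected.
Delhi Lagos (8): skip — Lagos and Delhi already connected.
Lima Quito (8): add. Components now {Delhi,Lagos,Lima,Oslo,Quito,Tokyo}
The 4th edge added is Delhi Oslo.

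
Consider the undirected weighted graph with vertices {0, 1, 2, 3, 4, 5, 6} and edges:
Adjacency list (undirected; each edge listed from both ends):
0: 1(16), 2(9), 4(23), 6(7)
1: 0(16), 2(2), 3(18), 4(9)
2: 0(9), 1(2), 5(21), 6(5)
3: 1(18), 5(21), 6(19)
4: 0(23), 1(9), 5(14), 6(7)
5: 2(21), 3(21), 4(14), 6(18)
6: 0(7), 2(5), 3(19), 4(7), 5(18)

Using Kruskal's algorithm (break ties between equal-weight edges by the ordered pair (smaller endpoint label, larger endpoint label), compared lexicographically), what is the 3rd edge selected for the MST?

Kruskal's algorithm — process edges by increasing weight (ties by edge label):
1-2 (2): add — endpoints in different components.
2-6 (5): add — endpoints in different components.
0-6 (7): add — endpoints in different components.
4-6 (7): add — endpoints in different components.
0-2 (9): skip — 0 and 2 already connected.
1-4 (9): skip — 1 and 4 already connected.
4-5 (14): add — endpoints in different components.
0-1 (16): skip — 0 and 1 already connected.
1-3 (18): add — endpoints in different components.
The 3rd edge added is 0-6.

0-6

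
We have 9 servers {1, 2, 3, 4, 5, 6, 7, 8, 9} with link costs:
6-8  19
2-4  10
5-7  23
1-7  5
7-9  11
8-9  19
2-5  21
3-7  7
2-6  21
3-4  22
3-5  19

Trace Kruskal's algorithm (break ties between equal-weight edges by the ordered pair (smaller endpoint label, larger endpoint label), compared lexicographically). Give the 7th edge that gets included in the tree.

Sort edges by weight, then run Kruskal:
1-7 (5): add — endpoints in different components.
3-7 (7): add — endpoints in different components.
2-4 (10): add — endpoints in different components.
7-9 (11): add — endpoints in different components.
3-5 (19): add — endpoints in different components.
6-8 (19): add — endpoints in different components.
8-9 (19): add — endpoints in different components.
2-5 (21): add — endpoints in different components.
The 7th edge added is 8-9.

8-9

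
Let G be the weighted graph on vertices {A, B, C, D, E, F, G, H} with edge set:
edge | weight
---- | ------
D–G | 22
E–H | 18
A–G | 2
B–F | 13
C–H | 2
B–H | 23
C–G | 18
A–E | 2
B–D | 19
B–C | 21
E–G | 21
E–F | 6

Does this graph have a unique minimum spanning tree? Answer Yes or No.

No

Kruskal: consider edges lightest-first.
A–E (2): add — endpoints in different components.
A–G (2): add — endpoints in different components.
C–H (2): add — endpoints in different components.
E–F (6): add — endpoints in different components.
B–F (13): add — endpoints in different components.
C–G (18): add — endpoints in different components.
E–H (18): skip — E and H already connected.
B–D (19): add — endpoints in different components.
Non-tree edge E–H has weight 18, equal to the heaviest edge on its tree cycle — swapping gives another MST of the same weight. Not unique.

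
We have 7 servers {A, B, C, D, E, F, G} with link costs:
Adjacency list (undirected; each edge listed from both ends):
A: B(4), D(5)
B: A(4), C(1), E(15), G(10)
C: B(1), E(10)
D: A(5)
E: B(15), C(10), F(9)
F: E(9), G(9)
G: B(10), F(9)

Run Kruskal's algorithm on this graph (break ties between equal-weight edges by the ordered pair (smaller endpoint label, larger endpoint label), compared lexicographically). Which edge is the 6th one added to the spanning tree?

Sort edges by weight, then run Kruskal:
B—C (1): add — endpoints in different components.
A—B (4): add — endpoints in different components.
A—D (5): add — endpoints in different components.
E—F (9): add — endpoints in different components.
F—G (9): add — endpoints in different components.
B—G (10): add — endpoints in different components.
The 6th edge added is B—G.

B-G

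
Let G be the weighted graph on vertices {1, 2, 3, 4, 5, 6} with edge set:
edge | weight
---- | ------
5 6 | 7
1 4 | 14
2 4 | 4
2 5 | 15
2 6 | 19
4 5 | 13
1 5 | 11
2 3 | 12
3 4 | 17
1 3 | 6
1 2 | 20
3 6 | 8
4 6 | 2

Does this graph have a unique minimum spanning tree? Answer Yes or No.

Yes

Sort edges by weight, then run Kruskal:
4 6 (2): add. Components now {1} {2} {3} {4,6} {5}
2 4 (4): add. Components now {1} {2,4,6} {3} {5}
1 3 (6): add. Components now {1,3} {2,4,6} {5}
5 6 (7): add. Components now {1,3} {2,4,5,6}
3 6 (8): add. Components now {1,2,3,4,5,6}
Every non-tree edge has weight strictly greater than the heaviest edge on the tree path between its endpoints, so the MST is unique.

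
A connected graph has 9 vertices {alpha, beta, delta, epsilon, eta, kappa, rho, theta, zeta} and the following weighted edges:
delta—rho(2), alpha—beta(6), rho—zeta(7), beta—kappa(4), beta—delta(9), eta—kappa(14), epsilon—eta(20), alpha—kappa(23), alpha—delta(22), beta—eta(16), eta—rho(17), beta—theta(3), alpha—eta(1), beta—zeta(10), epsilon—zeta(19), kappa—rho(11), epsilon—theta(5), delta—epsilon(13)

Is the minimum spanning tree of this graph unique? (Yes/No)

Kruskal: consider edges lightest-first.
alpha—eta (1): add — endpoints in different components.
delta—rho (2): add — endpoints in different components.
beta—theta (3): add — endpoints in different components.
beta—kappa (4): add — endpoints in different components.
epsilon—theta (5): add — endpoints in different components.
alpha—beta (6): add — endpoints in different components.
rho—zeta (7): add — endpoints in different components.
beta—delta (9): add — endpoints in different components.
Every non-tree edge has weight strictly greater than the heaviest edge on the tree path between its endpoints, so the MST is unique.

Yes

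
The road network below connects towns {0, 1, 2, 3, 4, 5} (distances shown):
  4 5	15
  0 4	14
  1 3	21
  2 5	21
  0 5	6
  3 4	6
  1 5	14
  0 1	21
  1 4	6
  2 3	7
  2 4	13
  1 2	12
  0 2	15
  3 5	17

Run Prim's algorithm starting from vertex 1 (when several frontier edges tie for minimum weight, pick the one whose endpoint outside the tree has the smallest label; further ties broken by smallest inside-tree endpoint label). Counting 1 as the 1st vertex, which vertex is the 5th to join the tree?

0

Prim's algorithm from 1:
Step 1: cheapest edge leaving the tree is 1 4 (6); add 4.
Step 2: cheapest edge leaving the tree is 3 4 (6); add 3.
Step 3: cheapest edge leaving the tree is 2 3 (7); add 2.
Step 4: cheapest edge leaving the tree is 0 4 (14); add 0.
Step 5: cheapest edge leaving the tree is 0 5 (6); add 5.
Vertex order: 1, 4, 3, 2, 0, 5. The 5th vertex is 0.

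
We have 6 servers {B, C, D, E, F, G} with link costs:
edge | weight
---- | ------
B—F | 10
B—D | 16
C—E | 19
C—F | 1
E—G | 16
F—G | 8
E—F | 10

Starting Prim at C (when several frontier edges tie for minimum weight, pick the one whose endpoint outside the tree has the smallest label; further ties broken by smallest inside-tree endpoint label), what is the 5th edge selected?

B-D

Grow the tree from C using Prim:
Step 1: cheapest edge leaving the tree is C—F (1); add F.
Step 2: cheapest edge leaving the tree is F—G (8); add G.
Step 3: cheapest edge leaving the tree is B—F (10); add B.
Step 4: cheapest edge leaving the tree is E—F (10); add E.
Step 5: cheapest edge leaving the tree is B—D (16); add D.
The 5th edge added is B—D.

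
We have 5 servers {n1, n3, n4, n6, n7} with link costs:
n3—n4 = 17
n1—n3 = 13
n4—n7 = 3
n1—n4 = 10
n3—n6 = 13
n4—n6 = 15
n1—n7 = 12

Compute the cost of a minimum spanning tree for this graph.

39

Grow the tree from n7 using Prim:
Step 1: frontier [n4—n7 3, n1—n7 12] → take n4—n7 (3); add n4.
Step 2: frontier [n1—n4 10, n4—n6 15, n3—n4 17, n1—n7 12] → take n1—n4 (10); add n1.
Step 3: frontier [n1—n3 13, n4—n6 15, n3—n4 17] → take n1—n3 (13); add n3.
Step 4: frontier [n3—n6 13, n4—n6 15] → take n3—n6 (13); add n6.
MST edges: n4—n7, n1—n4, n1—n3, n3—n6; total weight 3+10+13+13 = 39.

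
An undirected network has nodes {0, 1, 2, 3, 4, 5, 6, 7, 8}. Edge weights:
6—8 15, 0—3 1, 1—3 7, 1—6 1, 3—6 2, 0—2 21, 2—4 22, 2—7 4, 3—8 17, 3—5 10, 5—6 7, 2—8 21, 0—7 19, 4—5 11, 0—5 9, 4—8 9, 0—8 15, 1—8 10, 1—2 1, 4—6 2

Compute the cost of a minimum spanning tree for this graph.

27

Kruskal's algorithm — process edges by increasing weight (ties by edge label):
0—3 (1): add — endpoints in different components.
1—2 (1): add — endpoints in different components.
1—6 (1): add — endpoints in different components.
3—6 (2): add — endpoints in different components.
4—6 (2): add — endpoints in different components.
2—7 (4): add — endpoints in different components.
1—3 (7): skip — 1 and 3 already connected.
5—6 (7): add — endpoints in different components.
0—5 (9): skip — 0 and 5 already connected.
4—8 (9): add — endpoints in different components.
MST edges: 0—3, 1—2, 1—6, 3—6, 4—6, 2—7, 5—6, 4—8; total weight 1+1+1+2+2+4+7+9 = 27.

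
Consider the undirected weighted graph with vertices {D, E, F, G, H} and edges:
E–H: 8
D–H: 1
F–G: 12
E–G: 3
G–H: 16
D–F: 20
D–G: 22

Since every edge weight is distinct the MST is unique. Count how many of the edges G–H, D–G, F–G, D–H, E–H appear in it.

3

Kruskal: consider edges lightest-first.
D–H (1): add — endpoints in different components.
E–G (3): add — endpoints in different components.
E–H (8): add — endpoints in different components.
F–G (12): add — endpoints in different components.
MST edge set: {D–H, E–G, E–H, F–G}.
Of the listed edges, {F–G, D–H, E–H} are in the MST → 3.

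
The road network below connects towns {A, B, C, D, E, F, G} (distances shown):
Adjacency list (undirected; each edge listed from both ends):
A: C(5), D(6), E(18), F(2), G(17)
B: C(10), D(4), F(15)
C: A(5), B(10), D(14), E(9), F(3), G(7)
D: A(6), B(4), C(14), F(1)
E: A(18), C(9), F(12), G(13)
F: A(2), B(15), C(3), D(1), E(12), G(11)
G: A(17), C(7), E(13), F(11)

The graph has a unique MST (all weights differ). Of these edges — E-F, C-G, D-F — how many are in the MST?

2

Sort edges by weight, then run Kruskal:
D-F (1): add — endpoints in different components.
A-F (2): add — endpoints in different components.
C-F (3): add — endpoints in different components.
B-D (4): add — endpoints in different components.
A-C (5): skip — A and C already connected.
A-D (6): skip — A and D already connected.
C-G (7): add — endpoints in different components.
C-E (9): add — endpoints in different components.
MST edge set: {D-F, A-F, C-F, B-D, C-G, C-E}.
Of the listed edges, {C-G, D-F} are in the MST → 2.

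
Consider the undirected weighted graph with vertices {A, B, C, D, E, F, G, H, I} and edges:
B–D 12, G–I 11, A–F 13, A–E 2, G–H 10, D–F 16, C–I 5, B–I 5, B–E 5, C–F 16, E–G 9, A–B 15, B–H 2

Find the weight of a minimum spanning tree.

Sort edges by weight, then run Kruskal:
A–E (2): add — endpoints in different components.
B–H (2): add — endpoints in different components.
B–E (5): add — endpoints in different components.
B–I (5): add — endpoints in different components.
C–I (5): add — endpoints in different components.
E–G (9): add — endpoints in different components.
G–H (10): skip — G and H already connected.
G–I (11): skip — G and I already connected.
B–D (12): add — endpoints in different components.
A–F (13): add — endpoints in different components.
MST edges: A–E, B–H, B–E, B–I, C–I, E–G, B–D, A–F; total weight 2+2+5+5+5+9+12+13 = 53.

53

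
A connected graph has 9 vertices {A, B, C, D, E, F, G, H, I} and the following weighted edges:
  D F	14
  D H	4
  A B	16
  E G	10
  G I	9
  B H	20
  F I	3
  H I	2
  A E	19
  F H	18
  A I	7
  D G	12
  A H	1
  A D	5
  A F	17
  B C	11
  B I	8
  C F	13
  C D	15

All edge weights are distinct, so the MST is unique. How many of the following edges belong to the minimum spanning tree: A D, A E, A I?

0

Kruskal: consider edges lightest-first.
A H (1): add — endpoints in different components.
H I (2): add — endpoints in different components.
F I (3): add — endpoints in different components.
D H (4): add — endpoints in different components.
A D (5): skip — A and D already connected.
A I (7): skip — A and I already connected.
B I (8): add — endpoints in different components.
G I (9): add — endpoints in different components.
E G (10): add — endpoints in different components.
B C (11): add — endpoints in different components.
MST edge set: {A H, H I, F I, D H, B I, G I, E G, B C}.
Of the listed edges, {} are in the MST → 0.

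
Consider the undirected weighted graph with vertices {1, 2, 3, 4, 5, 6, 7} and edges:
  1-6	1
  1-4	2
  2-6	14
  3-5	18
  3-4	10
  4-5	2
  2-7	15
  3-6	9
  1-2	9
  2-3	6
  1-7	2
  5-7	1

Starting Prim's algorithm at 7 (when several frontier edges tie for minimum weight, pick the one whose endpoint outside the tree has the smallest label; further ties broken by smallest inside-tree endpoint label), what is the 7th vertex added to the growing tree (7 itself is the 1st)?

Prim's algorithm from 7:
Step 1: frontier [5-7 1, 1-7 2, 2-7 15] → take 5-7 (1); add 5.
Step 2: frontier [4-5 2, 3-5 18, 1-7 2, 2-7 15] → take 1-7 (2); add 1.
Step 3: frontier [1-6 1, 1-4 2, 1-2 9, 4-5 2, 3-5 18, 2-7 15] → take 1-6 (1); add 6.
Step 4: frontier [1-4 2, 1-2 9, 4-5 2, 3-5 18, 3-6 9, 2-6 14, 2-7 15] → take 1-4 (2); add 4.
Step 5: frontier [1-2 9, 3-4 10, 3-5 18, 3-6 9, 2-6 14, 2-7 15] → take 1-2 (9); add 2.
Step 6: frontier [2-3 6, 3-4 10, 3-5 18, 3-6 9] → take 2-3 (6); add 3.
Vertex order: 7, 5, 1, 6, 4, 2, 3. The 7th vertex is 3.

3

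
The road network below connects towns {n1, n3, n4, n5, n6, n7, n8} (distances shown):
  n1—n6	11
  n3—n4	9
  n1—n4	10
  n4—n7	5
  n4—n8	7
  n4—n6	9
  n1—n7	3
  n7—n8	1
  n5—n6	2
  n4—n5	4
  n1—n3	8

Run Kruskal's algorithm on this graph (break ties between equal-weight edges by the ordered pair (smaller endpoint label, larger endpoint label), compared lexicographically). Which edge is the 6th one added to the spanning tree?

n1-n3

Sort edges by weight, then run Kruskal:
n7—n8 (1): add — endpoints in different components.
n5—n6 (2): add — endpoints in different components.
n1—n7 (3): add — endpoints in different components.
n4—n5 (4): add — endpoints in different components.
n4—n7 (5): add — endpoints in different components.
n4—n8 (7): skip — n4 and n8 already connected.
n1—n3 (8): add — endpoints in different components.
The 6th edge added is n1—n3.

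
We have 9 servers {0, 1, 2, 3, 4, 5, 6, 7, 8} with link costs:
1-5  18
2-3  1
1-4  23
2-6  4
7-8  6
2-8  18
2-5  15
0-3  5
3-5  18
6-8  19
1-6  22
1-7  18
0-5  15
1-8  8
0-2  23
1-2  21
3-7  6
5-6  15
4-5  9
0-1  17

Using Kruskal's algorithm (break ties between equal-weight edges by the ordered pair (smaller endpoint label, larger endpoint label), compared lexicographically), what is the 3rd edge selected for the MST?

0-3

Kruskal: consider edges lightest-first.
2-3 (1): add — endpoints in different components.
2-6 (4): add — endpoints in different components.
0-3 (5): add — endpoints in different components.
3-7 (6): add — endpoints in different components.
7-8 (6): add — endpoints in different components.
1-8 (8): add — endpoints in different components.
4-5 (9): add — endpoints in different components.
0-5 (15): add — endpoints in different components.
The 3rd edge added is 0-3.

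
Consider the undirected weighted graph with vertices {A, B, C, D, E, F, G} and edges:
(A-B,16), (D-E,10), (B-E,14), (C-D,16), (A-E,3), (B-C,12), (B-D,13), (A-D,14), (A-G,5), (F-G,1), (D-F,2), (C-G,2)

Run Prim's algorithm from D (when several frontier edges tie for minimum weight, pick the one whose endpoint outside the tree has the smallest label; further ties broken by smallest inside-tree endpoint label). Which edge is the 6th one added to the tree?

B-C

Prim's algorithm from D:
Step 1: frontier [D-F 2, D-E 10, B-D 13, A-D 14, C-D 16] → take D-F (2); add F.
Step 2: frontier [D-E 10, B-D 13, A-D 14, C-D 16, F-G 1] → take F-G (1); add G.
Step 3: frontier [D-E 10, B-D 13, A-D 14, C-D 16, C-G 2, A-G 5] → take C-G (2); add C.
Step 4: frontier [B-C 12, D-E 10, B-D 13, A-D 14, A-G 5] → take A-G (5); add A.
Step 5: frontier [A-E 3, A-B 16, B-C 12, D-E 10, B-D 13] → take A-E (3); add E.
Step 6: frontier [A-B 16, B-C 12, B-D 13, B-E 14] → take B-C (12); add B.
The 6th edge added is B-C.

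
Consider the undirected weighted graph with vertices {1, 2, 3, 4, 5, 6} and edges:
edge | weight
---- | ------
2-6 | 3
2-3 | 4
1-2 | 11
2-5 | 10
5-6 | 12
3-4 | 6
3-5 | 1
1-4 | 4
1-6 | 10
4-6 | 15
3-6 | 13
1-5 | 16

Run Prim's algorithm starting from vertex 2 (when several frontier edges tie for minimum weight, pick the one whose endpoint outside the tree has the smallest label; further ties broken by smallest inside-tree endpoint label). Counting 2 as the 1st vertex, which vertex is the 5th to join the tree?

4

Grow the tree from 2 using Prim:
Step 1: cheapest edge leaving the tree is 2-6 (3); add 6.
Step 2: cheapest edge leaving the tree is 2-3 (4); add 3.
Step 3: cheapest edge leaving the tree is 3-5 (1); add 5.
Step 4: cheapest edge leaving the tree is 3-4 (6); add 4.
Step 5: cheapest edge leaving the tree is 1-4 (4); add 1.
Vertex order: 2, 6, 3, 5, 4, 1. The 5th vertex is 4.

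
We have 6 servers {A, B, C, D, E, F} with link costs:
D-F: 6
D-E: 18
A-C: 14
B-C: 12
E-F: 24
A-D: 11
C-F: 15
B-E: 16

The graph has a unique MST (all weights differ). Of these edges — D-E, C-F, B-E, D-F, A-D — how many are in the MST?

Kruskal's algorithm — process edges by increasing weight (ties by edge label):
D-F (6): add. Components now {A} {B} {C} {D,F} {E}
A-D (11): add. Components now {A,D,F} {B} {C} {E}
B-C (12): add. Components now {A,D,F} {B,C} {E}
A-C (14): add. Components now {A,B,C,D,F} {E}
C-F (15): skip — C and F already connected.
B-E (16): add. Components now {A,B,C,D,E,F}
MST edge set: {D-F, A-D, B-C, A-C, B-E}.
Of the listed edges, {B-E, D-F, A-D} are in the MST → 3.

3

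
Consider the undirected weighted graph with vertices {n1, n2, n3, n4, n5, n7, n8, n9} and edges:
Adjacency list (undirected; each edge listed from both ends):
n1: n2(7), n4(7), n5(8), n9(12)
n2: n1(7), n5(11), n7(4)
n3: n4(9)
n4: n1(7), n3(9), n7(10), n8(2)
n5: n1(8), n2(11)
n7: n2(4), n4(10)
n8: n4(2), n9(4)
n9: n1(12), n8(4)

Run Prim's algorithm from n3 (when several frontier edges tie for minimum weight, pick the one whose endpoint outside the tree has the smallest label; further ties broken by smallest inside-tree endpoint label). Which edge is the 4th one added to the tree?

Prim's algorithm from n3:
Step 1: cheapest edge leaving the tree is n3–n4 (9); add n4.
Step 2: cheapest edge leaving the tree is n4–n8 (2); add n8.
Step 3: cheapest edge leaving the tree is n8–n9 (4); add n9.
Step 4: cheapest edge leaving the tree is n1–n4 (7); add n1.
Step 5: cheapest edge leaving the tree is n1–n2 (7); add n2.
Step 6: cheapest edge leaving the tree is n2–n7 (4); add n7.
Step 7: cheapest edge leaving the tree is n1–n5 (8); add n5.
The 4th edge added is n1–n4.

n1-n4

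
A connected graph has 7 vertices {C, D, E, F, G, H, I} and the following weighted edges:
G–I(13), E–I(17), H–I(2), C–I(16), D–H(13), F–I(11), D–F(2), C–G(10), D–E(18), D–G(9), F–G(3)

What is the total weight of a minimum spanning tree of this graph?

Kruskal: consider edges lightest-first.
D–F (2): add — endpoints in different components.
H–I (2): add — endpoints in different components.
F–G (3): add — endpoints in different components.
D–G (9): skip — D and G already connected.
C–G (10): add — endpoints in different components.
F–I (11): add — endpoints in different components.
D–H (13): skip — D and H already connected.
G–I (13): skip — G and I already connected.
C–I (16): skip — C and I already connected.
E–I (17): add — endpoints in different components.
MST edges: D–F, H–I, F–G, C–G, F–I, E–I; total weight 2+2+3+10+11+17 = 45.

45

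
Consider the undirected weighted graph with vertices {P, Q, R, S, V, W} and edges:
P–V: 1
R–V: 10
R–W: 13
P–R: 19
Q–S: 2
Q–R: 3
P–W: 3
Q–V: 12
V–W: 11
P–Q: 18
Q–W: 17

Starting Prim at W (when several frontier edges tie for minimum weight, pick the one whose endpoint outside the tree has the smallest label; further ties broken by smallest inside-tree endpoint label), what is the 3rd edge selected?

Grow the tree from W using Prim:
Step 1: cheapest edge leaving the tree is P–W (3); add P.
Step 2: cheapest edge leaving the tree is P–V (1); add V.
Step 3: cheapest edge leaving the tree is R–V (10); add R.
Step 4: cheapest edge leaving the tree is Q–R (3); add Q.
Step 5: cheapest edge leaving the tree is Q–S (2); add S.
The 3rd edge added is R–V.

R-V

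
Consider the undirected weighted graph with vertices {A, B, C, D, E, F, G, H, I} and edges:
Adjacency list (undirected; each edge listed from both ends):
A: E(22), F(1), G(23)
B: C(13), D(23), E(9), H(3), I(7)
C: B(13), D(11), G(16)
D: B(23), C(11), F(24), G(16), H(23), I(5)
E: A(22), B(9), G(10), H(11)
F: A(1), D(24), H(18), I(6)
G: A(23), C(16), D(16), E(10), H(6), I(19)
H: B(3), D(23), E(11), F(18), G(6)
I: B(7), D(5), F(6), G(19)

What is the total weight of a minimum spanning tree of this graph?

48

Kruskal's algorithm — process edges by increasing weight (ties by edge label):
A-F (1): add — endpoints in different components.
B-H (3): add — endpoints in different components.
D-I (5): add — endpoints in different components.
F-I (6): add — endpoints in different components.
G-H (6): add — endpoints in different components.
B-I (7): add — endpoints in different components.
B-E (9): add — endpoints in different components.
E-G (10): skip — E and G already connected.
C-D (11): add — endpoints in different components.
MST edges: A-F, B-H, D-I, F-I, G-H, B-I, B-E, C-D; total weight 1+3+5+6+6+7+9+11 = 48.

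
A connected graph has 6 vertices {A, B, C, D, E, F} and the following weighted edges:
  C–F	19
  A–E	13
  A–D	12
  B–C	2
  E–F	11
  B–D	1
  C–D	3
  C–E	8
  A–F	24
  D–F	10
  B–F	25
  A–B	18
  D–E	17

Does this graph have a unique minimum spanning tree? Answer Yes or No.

Sort edges by weight, then run Kruskal:
B–D (1): add — endpoints in different components.
B–C (2): add — endpoints in different components.
C–D (3): skip — C and D already connected.
C–E (8): add — endpoints in different components.
D–F (10): add — endpoints in different components.
E–F (11): skip — E and F already connected.
A–D (12): add — endpoints in different components.
Every non-tree edge has weight strictly greater than the heaviest edge on the tree path between its endpoints, so the MST is unique.

Yes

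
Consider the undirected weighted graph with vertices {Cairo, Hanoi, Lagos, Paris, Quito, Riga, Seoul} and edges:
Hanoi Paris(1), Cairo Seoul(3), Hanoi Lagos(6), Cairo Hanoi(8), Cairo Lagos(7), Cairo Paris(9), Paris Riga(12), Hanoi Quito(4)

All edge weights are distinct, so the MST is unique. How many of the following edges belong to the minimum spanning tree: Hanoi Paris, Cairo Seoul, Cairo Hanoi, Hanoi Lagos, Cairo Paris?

Kruskal's algorithm — process edges by increasing weight (ties by edge label):
Hanoi Paris (1): add — endpoints in different components.
Cairo Seoul (3): add — endpoints in different components.
Hanoi Quito (4): add — endpoints in different components.
Hanoi Lagos (6): add — endpoints in different components.
Cairo Lagos (7): add — endpoints in different components.
Cairo Hanoi (8): skip — Hanoi and Cairo already connected.
Cairo Paris (9): skip — Paris and Cairo already connected.
Paris Riga (12): add — endpoints in different components.
MST edge set: {Hanoi Paris, Cairo Seoul, Hanoi Quito, Hanoi Lagos, Cairo Lagos, Paris Riga}.
Of the listed edges, {Hanoi Paris, Cairo Seoul, Hanoi Lagos} are in the MST → 3.

3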